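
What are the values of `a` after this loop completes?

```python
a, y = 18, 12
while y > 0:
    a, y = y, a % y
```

Let's trace through this code step by step.

Initialize: a = 18
Initialize: y = 12
Entering loop: while y > 0:
After iteration 1: a = 12, y = 6
After iteration 2: a = 6, y = 0
Loop ends.

Final answer: 6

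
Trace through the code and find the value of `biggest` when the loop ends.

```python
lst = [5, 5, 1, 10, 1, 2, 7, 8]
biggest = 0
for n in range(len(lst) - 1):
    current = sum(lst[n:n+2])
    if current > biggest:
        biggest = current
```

Let's trace through this code step by step.

Initialize: lst = [5, 5, 1, 10, 1, 2, 7, 8]
Initialize: biggest = 0
Entering loop: for n in range(len(lst) - 1):
After iteration 1: n = 0, biggest = 10, current = 10
After iteration 2: n = 1, biggest = 10, current = 6
After iteration 3: n = 2, biggest = 11, current = 11
After iteration 4: n = 3, biggest = 11, current = 11
After iteration 5: n = 4, biggest = 11, current = 3
After iteration 6: n = 5, biggest = 11, current = 9
After iteration 7: n = 6, biggest = 15, current = 15
Loop ends.

Final answer: 15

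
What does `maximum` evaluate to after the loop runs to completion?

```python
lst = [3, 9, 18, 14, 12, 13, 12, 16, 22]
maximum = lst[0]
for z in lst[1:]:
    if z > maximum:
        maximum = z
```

Let's trace through this code step by step.

Initialize: lst = [3, 9, 18, 14, 12, 13, 12, 16, 22]
Initialize: maximum = 3
Entering loop: for z in lst[1:]:
After iteration 1: z = 9, maximum = 9
After iteration 2: z = 18, maximum = 18
After iteration 3: z = 14, maximum = 18
After iteration 4: z = 12, maximum = 18
After iteration 5: z = 13, maximum = 18
After iteration 6: z = 12, maximum = 18
After iteration 7: z = 16, maximum = 18
After iteration 8: z = 22, maximum = 22
Loop ends.

Final answer: 22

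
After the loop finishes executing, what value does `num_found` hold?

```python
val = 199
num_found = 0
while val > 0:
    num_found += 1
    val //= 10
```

Let's trace through this code step by step.

Initialize: val = 199
Initialize: num_found = 0
Entering loop: while val > 0:
After iteration 1: val = 19, num_found = 1
After iteration 2: val = 1, num_found = 2
After iteration 3: val = 0, num_found = 3
Loop ends.

Final answer: 3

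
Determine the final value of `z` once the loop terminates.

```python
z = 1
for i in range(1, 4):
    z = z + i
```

Let's trace through this code step by step.

Initialize: z = 1
Entering loop: for i in range(1, 4):
After iteration 1: i = 1, z = 2
After iteration 2: i = 2, z = 4
After iteration 3: i = 3, z = 7
Loop ends.

Final answer: 7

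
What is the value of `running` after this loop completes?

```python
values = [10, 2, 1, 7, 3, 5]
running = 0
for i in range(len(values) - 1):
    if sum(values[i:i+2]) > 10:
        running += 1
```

Let's trace through this code step by step.

Initialize: values = [10, 2, 1, 7, 3, 5]
Initialize: running = 0
Entering loop: for i in range(len(values) - 1):
After iteration 1: i = 0, running = 1
After iteration 2: i = 1, running = 1
After iteration 3: i = 2, running = 1
After iteration 4: i = 3, running = 1
After iteration 5: i = 4, running = 1
Loop ends.

Final answer: 1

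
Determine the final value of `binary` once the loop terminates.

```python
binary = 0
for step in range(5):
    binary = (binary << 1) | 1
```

Let's trace through this code step by step.

Initialize: binary = 0
Entering loop: for step in range(5):
After iteration 1: step = 0, binary = 1
After iteration 2: step = 1, binary = 3
After iteration 3: step = 2, binary = 7
After iteration 4: step = 3, binary = 15
After iteration 5: step = 4, binary = 31
Loop ends.

Final answer: 31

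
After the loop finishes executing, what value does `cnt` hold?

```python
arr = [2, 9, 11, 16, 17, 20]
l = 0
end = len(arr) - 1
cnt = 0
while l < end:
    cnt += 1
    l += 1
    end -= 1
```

Let's trace through this code step by step.

Initialize: arr = [2, 9, 11, 16, 17, 20]
Initialize: l = 0
Initialize: end = 5
Initialize: cnt = 0
Entering loop: while l < end:
After iteration 1: l = 1, end = 4, cnt = 1
After iteration 2: l = 2, end = 3, cnt = 2
After iteration 3: l = 3, end = 2, cnt = 3
Loop ends.

Final answer: 3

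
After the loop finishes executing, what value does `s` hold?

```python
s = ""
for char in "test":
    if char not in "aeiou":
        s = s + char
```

Let's trace through this code step by step.

Initialize: s = ''
Entering loop: for char in "test":
After iteration 1: char = 't', s = 't'
After iteration 2: char = 'e', s = 't'
After iteration 3: char = 's', s = 'ts'
After iteration 4: char = 't', s = 'tst'
Loop ends.

Final answer: 'tst'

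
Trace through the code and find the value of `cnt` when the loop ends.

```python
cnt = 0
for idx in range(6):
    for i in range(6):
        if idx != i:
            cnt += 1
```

Let's trace through this code step by step.

Initialize: cnt = 0
Entering loop: for idx in range(6):
After iteration 1: idx = 0, cnt = 5
After iteration 2: idx = 1, cnt = 10
After iteration 3: idx = 2, cnt = 15
After iteration 4: idx = 3, cnt = 20
After iteration 5: idx = 4, cnt = 25
After iteration 6: idx = 5, cnt = 30
Loop ends.

Final answer: 30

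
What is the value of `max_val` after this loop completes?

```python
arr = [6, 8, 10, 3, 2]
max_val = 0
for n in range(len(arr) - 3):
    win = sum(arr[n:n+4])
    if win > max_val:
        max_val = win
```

Let's trace through this code step by step.

Initialize: arr = [6, 8, 10, 3, 2]
Initialize: max_val = 0
Entering loop: for n in range(len(arr) - 3):
After iteration 1: n = 0, max_val = 27, win = 27
After iteration 2: n = 1, max_val = 27, win = 23
Loop ends.

Final answer: 27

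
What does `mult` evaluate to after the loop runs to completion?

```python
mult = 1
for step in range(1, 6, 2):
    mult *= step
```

Let's trace through this code step by step.

Initialize: mult = 1
Entering loop: for step in range(1, 6, 2):
After iteration 1: step = 1, mult = 1
After iteration 2: step = 3, mult = 3
After iteration 3: step = 5, mult = 15
Loop ends.

Final answer: 15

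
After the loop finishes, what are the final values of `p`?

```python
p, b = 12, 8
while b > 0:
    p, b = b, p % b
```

Let's trace through this code step by step.

Initialize: p = 12
Initialize: b = 8
Entering loop: while b > 0:
After iteration 1: p = 8, b = 4
After iteration 2: p = 4, b = 0
Loop ends.

Final answer: 4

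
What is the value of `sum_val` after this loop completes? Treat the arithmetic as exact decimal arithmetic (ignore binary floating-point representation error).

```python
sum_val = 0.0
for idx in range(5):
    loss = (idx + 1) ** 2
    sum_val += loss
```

Let's trace through this code step by step.

Initialize: sum_val = 0.0
Entering loop: for idx in range(5):
After iteration 1: idx = 0, sum_val = 1.0, loss = 1
After iteration 2: idx = 1, sum_val = 5.0, loss = 4
After iteration 3: idx = 2, sum_val = 14.0, loss = 9
After iteration 4: idx = 3, sum_val = 30.0, loss = 16
After iteration 5: idx = 4, sum_val = 55.0, loss = 25
Loop ends.

Final answer: 55.0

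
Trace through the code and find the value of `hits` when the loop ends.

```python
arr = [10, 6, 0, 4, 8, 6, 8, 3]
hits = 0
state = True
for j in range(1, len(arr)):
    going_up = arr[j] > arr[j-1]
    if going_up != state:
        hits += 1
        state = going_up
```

Let's trace through this code step by step.

Initialize: arr = [10, 6, 0, 4, 8, 6, 8, 3]
Initialize: hits = 0
Initialize: state = True
Entering loop: for j in range(1, len(arr)):
After iteration 1: j = 1, hits = 1, state = False, going_up = False
After iteration 2: j = 2, hits = 1, state = False, going_up = False
After iteration 3: j = 3, hits = 2, state = True, going_up = True
After iteration 4: j = 4, hits = 2, state = True, going_up = True
After iteration 5: j = 5, hits = 3, state = False, going_up = False
After iteration 6: j = 6, hits = 4, state = True, going_up = True
After iteration 7: j = 7, hits = 5, state = False, going_up = False
Loop ends.

Final answer: 5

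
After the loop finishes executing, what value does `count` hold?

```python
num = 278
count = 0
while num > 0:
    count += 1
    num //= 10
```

Let's trace through this code step by step.

Initialize: num = 278
Initialize: count = 0
Entering loop: while num > 0:
After iteration 1: num = 27, count = 1
After iteration 2: num = 2, count = 2
After iteration 3: num = 0, count = 3
Loop ends.

Final answer: 3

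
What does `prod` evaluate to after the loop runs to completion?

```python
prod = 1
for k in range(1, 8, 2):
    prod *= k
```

Let's trace through this code step by step.

Initialize: prod = 1
Entering loop: for k in range(1, 8, 2):
After iteration 1: k = 1, prod = 1
After iteration 2: k = 3, prod = 3
After iteration 3: k = 5, prod = 15
After iteration 4: k = 7, prod = 105
Loop ends.

Final answer: 105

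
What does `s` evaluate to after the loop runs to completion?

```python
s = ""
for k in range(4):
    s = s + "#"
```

Let's trace through this code step by step.

Initialize: s = ''
Entering loop: for k in range(4):
After iteration 1: k = 0, s = '#'
After iteration 2: k = 1, s = '##'
After iteration 3: k = 2, s = '###'
After iteration 4: k = 3, s = '####'
Loop ends.

Final answer: '####'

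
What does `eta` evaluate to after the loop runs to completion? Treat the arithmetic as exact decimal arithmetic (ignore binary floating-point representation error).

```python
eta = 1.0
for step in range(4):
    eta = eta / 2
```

Let's trace through this code step by step.

Initialize: eta = 1.0
Entering loop: for step in range(4):
After iteration 1: step = 0, eta = 0.5
After iteration 2: step = 1, eta = 0.25
After iteration 3: step = 2, eta = 0.125
After iteration 4: step = 3, eta = 0.0625
Loop ends.

Final answer: 0.0625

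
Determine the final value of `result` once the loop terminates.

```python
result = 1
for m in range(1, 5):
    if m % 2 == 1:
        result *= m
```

Let's trace through this code step by step.

Initialize: result = 1
Entering loop: for m in range(1, 5):
After iteration 1: m = 1, result = 1
After iteration 2: m = 2, result = 1
After iteration 3: m = 3, result = 3
After iteration 4: m = 4, result = 3
Loop ends.

Final answer: 3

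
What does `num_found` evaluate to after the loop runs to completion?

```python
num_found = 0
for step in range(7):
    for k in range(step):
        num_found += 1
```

Let's trace through this code step by step.

Initialize: num_found = 0
Entering loop: for step in range(7):
After iteration 1: step = 0, num_found = 0
After iteration 2: step = 1, num_found = 1, k = 0
After iteration 3: step = 2, num_found = 3, k = 1
After iteration 4: step = 3, num_found = 6, k = 2
After iteration 5: step = 4, num_found = 10, k = 3
After iteration 6: step = 5, num_found = 15, k = 4
After iteration 7: step = 6, num_found = 21, k = 5
Loop ends.

Final answer: 21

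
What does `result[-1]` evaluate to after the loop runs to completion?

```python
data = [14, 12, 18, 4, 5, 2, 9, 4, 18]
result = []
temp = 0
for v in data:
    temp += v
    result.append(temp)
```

Let's trace through this code step by step.

Initialize: data = [14, 12, 18, 4, 5, 2, 9, 4, 18]
Initialize: result = []
Initialize: temp = 0
Entering loop: for v in data:
After iteration 1: v = 14, result = [14], temp = 14
After iteration 2: v = 12, result = [14, 26], temp = 26
After iteration 3: v = 18, result = [14, 26, 44], temp = 44
After iteration 4: v = 4, result = [14, 26, 44, 48], temp = 48
After iteration 5: v = 5, result = [14, 26, 44, 48, 53], temp = 53
After iteration 6: v = 2, result = [14, 26, 44, 48, 53, 55], temp = 55
After iteration 7: v = 9, result = [14, 26, 44, 48, 53, 55, 64], temp = 64
After iteration 8: v = 4, result = [14, 26, 44, 48, 53, 55, 64, 68], temp = 68
After iteration 9: v = 18, result = [14, 26, 44, 48, 53, 55, 64, 68, 86], temp = 86
Loop ends.
result[-1] = 86

Final answer: 86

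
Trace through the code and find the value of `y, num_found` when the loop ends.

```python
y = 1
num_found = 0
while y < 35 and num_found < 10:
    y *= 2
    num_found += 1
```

Let's trace through this code step by step.

Initialize: y = 1
Initialize: num_found = 0
Entering loop: while y < 35 and num_found < 10:
After iteration 1: y = 2, num_found = 1
After iteration 2: y = 4, num_found = 2
After iteration 3: y = 8, num_found = 3
After iteration 4: y = 16, num_found = 4
After iteration 5: y = 32, num_found = 5
After iteration 6: y = 64, num_found = 6
Loop ends.

Final answer: 64, 6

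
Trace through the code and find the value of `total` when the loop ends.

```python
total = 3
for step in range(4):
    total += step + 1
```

Let's trace through this code step by step.

Initialize: total = 3
Entering loop: for step in range(4):
After iteration 1: step = 0, total = 4
After iteration 2: step = 1, total = 6
After iteration 3: step = 2, total = 9
After iteration 4: step = 3, total = 13
Loop ends.

Final answer: 13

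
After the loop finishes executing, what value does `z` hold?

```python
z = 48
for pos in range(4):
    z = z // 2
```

Let's trace through this code step by step.

Initialize: z = 48
Entering loop: for pos in range(4):
After iteration 1: pos = 0, z = 24
After iteration 2: pos = 1, z = 12
After iteration 3: pos = 2, z = 6
After iteration 4: pos = 3, z = 3
Loop ends.

Final answer: 3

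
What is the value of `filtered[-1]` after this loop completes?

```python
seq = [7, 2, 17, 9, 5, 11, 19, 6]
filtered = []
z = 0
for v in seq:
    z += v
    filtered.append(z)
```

Let's trace through this code step by step.

Initialize: seq = [7, 2, 17, 9, 5, 11, 19, 6]
Initialize: filtered = []
Initialize: z = 0
Entering loop: for v in seq:
After iteration 1: v = 7, filtered = [7], z = 7
After iteration 2: v = 2, filtered = [7, 9], z = 9
After iteration 3: v = 17, filtered = [7, 9, 26], z = 26
After iteration 4: v = 9, filtered = [7, 9, 26, 35], z = 35
After iteration 5: v = 5, filtered = [7, 9, 26, 35, 40], z = 40
After iteration 6: v = 11, filtered = [7, 9, 26, 35, 40, 51], z = 51
After iteration 7: v = 19, filtered = [7, 9, 26, 35, 40, 51, 70], z = 70
After iteration 8: v = 6, filtered = [7, 9, 26, 35, 40, 51, 70, 76], z = 76
Loop ends.
filtered[-1] = 76

Final answer: 76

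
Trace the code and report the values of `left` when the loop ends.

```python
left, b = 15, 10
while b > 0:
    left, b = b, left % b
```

Let's trace through this code step by step.

Initialize: left = 15
Initialize: b = 10
Entering loop: while b > 0:
After iteration 1: left = 10, b = 5
After iteration 2: left = 5, b = 0
Loop ends.

Final answer: 5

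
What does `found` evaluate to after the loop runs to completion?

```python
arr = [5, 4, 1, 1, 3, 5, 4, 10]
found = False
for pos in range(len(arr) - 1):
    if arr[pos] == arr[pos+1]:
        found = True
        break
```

Let's trace through this code step by step.

Initialize: arr = [5, 4, 1, 1, 3, 5, 4, 10]
Initialize: found = False
Entering loop: for pos in range(len(arr) - 1):
After iteration 1: pos = 0, found = False
After iteration 2: pos = 1, found = False
After iteration 3: pos = 2, found = True
Loop ends.

Final answer: True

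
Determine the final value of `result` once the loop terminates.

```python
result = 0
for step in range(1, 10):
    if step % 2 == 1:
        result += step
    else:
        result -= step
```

Let's trace through this code step by step.

Initialize: result = 0
Entering loop: for step in range(1, 10):
After iteration 1: step = 1, result = 1
After iteration 2: step = 2, result = -1
After iteration 3: step = 3, result = 2
After iteration 4: step = 4, result = -2
After iteration 5: step = 5, result = 3
After iteration 6: step = 6, result = -3
After iteration 7: step = 7, result = 4
After iteration 8: step = 8, result = -4
After iteration 9: step = 9, result = 5
Loop ends.

Final answer: 5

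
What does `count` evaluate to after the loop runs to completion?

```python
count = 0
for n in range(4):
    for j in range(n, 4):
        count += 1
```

Let's trace through this code step by step.

Initialize: count = 0
Entering loop: for n in range(4):
After iteration 1: n = 0, count = 4
After iteration 2: n = 1, count = 7
After iteration 3: n = 2, count = 9
After iteration 4: n = 3, count = 10
Loop ends.

Final answer: 10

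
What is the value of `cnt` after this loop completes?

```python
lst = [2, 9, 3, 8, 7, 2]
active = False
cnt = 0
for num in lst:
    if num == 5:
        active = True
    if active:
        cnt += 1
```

Let's trace through this code step by step.

Initialize: lst = [2, 9, 3, 8, 7, 2]
Initialize: active = False
Initialize: cnt = 0
Entering loop: for num in lst:
After iteration 1: num = 2, cnt = 0
After iteration 2: num = 9, cnt = 0
After iteration 3: num = 3, cnt = 0
After iteration 4: num = 8, cnt = 0
After iteration 5: num = 7, cnt = 0
After iteration 6: num = 2, cnt = 0
Loop ends.

Final answer: 0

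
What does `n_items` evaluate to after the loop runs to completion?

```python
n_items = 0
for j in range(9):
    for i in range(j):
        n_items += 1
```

Let's trace through this code step by step.

Initialize: n_items = 0
Entering loop: for j in range(9):
After iteration 1: j = 0, n_items = 0
After iteration 2: j = 1, n_items = 1, i = 0
After iteration 3: j = 2, n_items = 3, i = 1
After iteration 4: j = 3, n_items = 6, i = 2
After iteration 5: j = 4, n_items = 10, i = 3
After iteration 6: j = 5, n_items = 15, i = 4
After iteration 7: j = 6, n_items = 21, i = 5
After iteration 8: j = 7, n_items = 28, i = 6
After iteration 9: j = 8, n_items = 36, i = 7
Loop ends.

Final answer: 36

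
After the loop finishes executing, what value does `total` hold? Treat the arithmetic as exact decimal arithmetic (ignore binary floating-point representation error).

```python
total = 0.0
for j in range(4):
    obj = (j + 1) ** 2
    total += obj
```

Let's trace through this code step by step.

Initialize: total = 0.0
Entering loop: for j in range(4):
After iteration 1: j = 0, total = 1.0, obj = 1
After iteration 2: j = 1, total = 5.0, obj = 4
After iteration 3: j = 2, total = 14.0, obj = 9
After iteration 4: j = 3, total = 30.0, obj = 16
Loop ends.

Final answer: 30.0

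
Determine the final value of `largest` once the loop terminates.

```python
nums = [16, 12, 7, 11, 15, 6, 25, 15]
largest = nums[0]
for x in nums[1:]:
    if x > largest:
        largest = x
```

Let's trace through this code step by step.

Initialize: nums = [16, 12, 7, 11, 15, 6, 25, 15]
Initialize: largest = 16
Entering loop: for x in nums[1:]:
After iteration 1: x = 12, largest = 16
After iteration 2: x = 7, largest = 16
After iteration 3: x = 11, largest = 16
After iteration 4: x = 15, largest = 16
After iteration 5: x = 6, largest = 16
After iteration 6: x = 25, largest = 25
After iteration 7: x = 15, largest = 25
Loop ends.

Final answer: 25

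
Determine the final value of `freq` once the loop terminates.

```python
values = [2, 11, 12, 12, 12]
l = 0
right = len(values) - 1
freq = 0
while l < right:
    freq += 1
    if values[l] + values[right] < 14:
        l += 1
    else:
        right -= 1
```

Let's trace through this code step by step.

Initialize: values = [2, 11, 12, 12, 12]
Initialize: l = 0
Initialize: right = 4
Initialize: freq = 0
Entering loop: while l < right:
After iteration 1: l = 0, right = 3, freq = 1
After iteration 2: l = 0, right = 2, freq = 2
After iteration 3: l = 0, right = 1, freq = 3
After iteration 4: l = 1, right = 1, freq = 4
Loop ends.

Final answer: 4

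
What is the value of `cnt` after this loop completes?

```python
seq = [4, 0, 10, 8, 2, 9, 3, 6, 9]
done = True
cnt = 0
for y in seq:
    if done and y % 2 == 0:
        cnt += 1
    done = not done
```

Let's trace through this code step by step.

Initialize: seq = [4, 0, 10, 8, 2, 9, 3, 6, 9]
Initialize: done = True
Initialize: cnt = 0
Entering loop: for y in seq:
After iteration 1: y = 4, done = False, cnt = 1
After iteration 2: y = 0, done = True, cnt = 1
After iteration 3: y = 10, done = False, cnt = 2
After iteration 4: y = 8, done = True, cnt = 2
After iteration 5: y = 2, done = False, cnt = 3
After iteration 6: y = 9, done = True, cnt = 3
After iteration 7: y = 3, done = False, cnt = 3
After iteration 8: y = 6, done = True, cnt = 3
After iteration 9: y = 9, done = False, cnt = 3
Loop ends.

Final answer: 3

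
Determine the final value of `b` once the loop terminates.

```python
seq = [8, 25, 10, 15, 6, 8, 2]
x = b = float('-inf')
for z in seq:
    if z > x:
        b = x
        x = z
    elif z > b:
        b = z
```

Let's trace through this code step by step.

Initialize: seq = [8, 25, 10, 15, 6, 8, 2]
Initialize: x = -inf
Initialize: b = -inf
Entering loop: for z in seq:
After iteration 1: z = 8, x = 8, b = -inf
After iteration 2: z = 25, x = 25, b = 8
After iteration 3: z = 10, x = 25, b = 10
After iteration 4: z = 15, x = 25, b = 15
After iteration 5: z = 6, x = 25, b = 15
After iteration 6: z = 8, x = 25, b = 15
After iteration 7: z = 2, x = 25, b = 15
Loop ends.

Final answer: 15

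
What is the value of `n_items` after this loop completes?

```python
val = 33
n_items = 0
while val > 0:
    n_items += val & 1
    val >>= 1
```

Let's trace through this code step by step.

Initialize: val = 33
Initialize: n_items = 0
Entering loop: while val > 0:
After iteration 1: val = 16, n_items = 1
After iteration 2: val = 8, n_items = 1
After iteration 3: val = 4, n_items = 1
After iteration 4: val = 2, n_items = 1
After iteration 5: val = 1, n_items = 1
After iteration 6: val = 0, n_items = 2
Loop ends.

Final answer: 2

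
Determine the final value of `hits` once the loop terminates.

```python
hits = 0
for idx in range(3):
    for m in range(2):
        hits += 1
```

Let's trace through this code step by step.

Initialize: hits = 0
Entering loop: for idx in range(3):
After iteration 1: idx = 0, hits = 2
After iteration 2: idx = 1, hits = 4
After iteration 3: idx = 2, hits = 6
Loop ends.

Final answer: 6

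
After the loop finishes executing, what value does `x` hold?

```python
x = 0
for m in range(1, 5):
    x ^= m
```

Let's trace through this code step by step.

Initialize: x = 0
Entering loop: for m in range(1, 5):
After iteration 1: m = 1, x = 1
After iteration 2: m = 2, x = 3
After iteration 3: m = 3, x = 0
After iteration 4: m = 4, x = 4
Loop ends.

Final answer: 4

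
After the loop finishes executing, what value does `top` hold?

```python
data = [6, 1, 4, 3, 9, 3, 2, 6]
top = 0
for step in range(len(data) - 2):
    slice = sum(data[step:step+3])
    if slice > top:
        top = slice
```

Let's trace through this code step by step.

Initialize: data = [6, 1, 4, 3, 9, 3, 2, 6]
Initialize: top = 0
Entering loop: for step in range(len(data) - 2):
After iteration 1: step = 0, top = 11, slice = 11
After iteration 2: step = 1, top = 11, slice = 8
After iteration 3: step = 2, top = 16, slice = 16
After iteration 4: step = 3, top = 16, slice = 15
After iteration 5: step = 4, top = 16, slice = 14
After iteration 6: step = 5, top = 16, slice = 11
Loop ends.

Final answer: 16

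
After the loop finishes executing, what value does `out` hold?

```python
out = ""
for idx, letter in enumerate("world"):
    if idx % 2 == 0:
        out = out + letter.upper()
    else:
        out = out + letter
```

Let's trace through this code step by step.

Initialize: out = ''
Entering loop: for idx, letter in enumerate("world"):
After iteration 1: idx = 0, letter = 'w', out = 'W'
After iteration 2: idx = 1, letter = 'o', out = 'Wo'
After iteration 3: idx = 2, letter = 'r', out = 'WoR'
After iteration 4: idx = 3, letter = 'l', out = 'WoRl'
After iteration 5: idx = 4, letter = 'd', out = 'WoRlD'
Loop ends.

Final answer: 'WoRlD'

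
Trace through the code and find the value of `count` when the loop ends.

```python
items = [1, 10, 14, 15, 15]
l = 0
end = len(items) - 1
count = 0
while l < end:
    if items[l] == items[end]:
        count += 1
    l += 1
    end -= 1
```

Let's trace through this code step by step.

Initialize: items = [1, 10, 14, 15, 15]
Initialize: l = 0
Initialize: end = 4
Initialize: count = 0
Entering loop: while l < end:
After iteration 1: l = 1, end = 3, count = 0
After iteration 2: l = 2, end = 2, count = 0
Loop ends.

Final answer: 0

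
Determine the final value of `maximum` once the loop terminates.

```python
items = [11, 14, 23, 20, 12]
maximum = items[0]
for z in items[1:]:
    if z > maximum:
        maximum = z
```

Let's trace through this code step by step.

Initialize: items = [11, 14, 23, 20, 12]
Initialize: maximum = 11
Entering loop: for z in items[1:]:
After iteration 1: z = 14, maximum = 14
After iteration 2: z = 23, maximum = 23
After iteration 3: z = 20, maximum = 23
After iteration 4: z = 12, maximum = 23
Loop ends.

Final answer: 23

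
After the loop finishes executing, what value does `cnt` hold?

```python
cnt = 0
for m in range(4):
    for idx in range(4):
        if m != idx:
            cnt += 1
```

Let's trace through this code step by step.

Initialize: cnt = 0
Entering loop: for m in range(4):
After iteration 1: m = 0, cnt = 3
After iteration 2: m = 1, cnt = 6
After iteration 3: m = 2, cnt = 9
After iteration 4: m = 3, cnt = 12
Loop ends.

Final answer: 12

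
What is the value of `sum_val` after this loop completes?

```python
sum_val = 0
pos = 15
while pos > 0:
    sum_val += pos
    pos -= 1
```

Let's trace through this code step by step.

Initialize: sum_val = 0
Initialize: pos = 15
Entering loop: while pos > 0:
After iteration 1: sum_val = 15, pos = 14
After iteration 2: sum_val = 29, pos = 13
After iteration 3: sum_val = 42, pos = 12
After iteration 4: sum_val = 54, pos = 11
After iteration 5: sum_val = 65, pos = 10
After iteration 6: sum_val = 75, pos = 9
After iteration 7: sum_val = 84, pos = 8
After iteration 8: sum_val = 92, pos = 7
After iteration 9: sum_val = 99, pos = 6
After iteration 10: sum_val = 105, pos = 5
After iteration 11: sum_val = 110, pos = 4
After iteration 12: sum_val = 114, pos = 3
After iteration 13: sum_val = 117, pos = 2
After iteration 14: sum_val = 119, pos = 1
After iteration 15: sum_val = 120, pos = 0
Loop ends.

Final answer: 120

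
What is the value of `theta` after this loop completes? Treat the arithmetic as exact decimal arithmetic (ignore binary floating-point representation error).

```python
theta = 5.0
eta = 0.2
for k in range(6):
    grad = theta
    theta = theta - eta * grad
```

Let's trace through this code step by step.

Initialize: theta = 5.0
Initialize: eta = 0.2
Entering loop: for k in range(6):
After iteration 1: k = 0, theta = 4.0, grad = 5.0
After iteration 2: k = 1, theta = 3.2, grad = 4.0
After iteration 3: k = 2, theta = 2.56, grad = 3.2
After iteration 4: k = 3, theta = 2.048, grad = 2.56
After iteration 5: k = 4, theta = 1.6384, grad = 2.048
After iteration 6: k = 5, theta = 1.31072, grad = 1.6384
Loop ends.

Final answer: 1.31072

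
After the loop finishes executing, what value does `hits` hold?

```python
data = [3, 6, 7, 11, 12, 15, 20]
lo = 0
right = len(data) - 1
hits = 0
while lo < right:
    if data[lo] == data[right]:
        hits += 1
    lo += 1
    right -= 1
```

Let's trace through this code step by step.

Initialize: data = [3, 6, 7, 11, 12, 15, 20]
Initialize: lo = 0
Initialize: right = 6
Initialize: hits = 0
Entering loop: while lo < right:
After iteration 1: lo = 1, right = 5, hits = 0
After iteration 2: lo = 2, right = 4, hits = 0
After iteration 3: lo = 3, right = 3, hits = 0
Loop ends.

Final answer: 0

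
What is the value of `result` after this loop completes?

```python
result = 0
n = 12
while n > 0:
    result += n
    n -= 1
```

Let's trace through this code step by step.

Initialize: result = 0
Initialize: n = 12
Entering loop: while n > 0:
After iteration 1: result = 12, n = 11
After iteration 2: result = 23, n = 10
After iteration 3: result = 33, n = 9
After iteration 4: result = 42, n = 8
After iteration 5: result = 50, n = 7
After iteration 6: result = 57, n = 6
After iteration 7: result = 63, n = 5
After iteration 8: result = 68, n = 4
After iteration 9: result = 72, n = 3
After iteration 10: result = 75, n = 2
After iteration 11: result = 77, n = 1
After iteration 12: result = 78, n = 0
Loop ends.

Final answer: 78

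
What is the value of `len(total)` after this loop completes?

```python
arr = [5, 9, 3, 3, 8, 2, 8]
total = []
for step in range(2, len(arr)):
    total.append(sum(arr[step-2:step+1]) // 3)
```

Let's trace through this code step by step.

Initialize: arr = [5, 9, 3, 3, 8, 2, 8]
Initialize: total = []
Entering loop: for step in range(2, len(arr)):
After iteration 1: step = 2, total = [5]
After iteration 2: step = 3, total = [5, 5]
After iteration 3: step = 4, total = [5, 5, 4]
After iteration 4: step = 5, total = [5, 5, 4, 4]
After iteration 5: step = 6, total = [5, 5, 4, 4, 6]
Loop ends.
len(total) = 5

Final answer: 5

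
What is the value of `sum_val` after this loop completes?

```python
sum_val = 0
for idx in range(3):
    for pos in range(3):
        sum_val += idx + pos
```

Let's trace through this code step by step.

Initialize: sum_val = 0
Entering loop: for idx in range(3):
After iteration 1: idx = 0, sum_val = 3
After iteration 2: idx = 1, sum_val = 9
After iteration 3: idx = 2, sum_val = 18
Loop ends.

Final answer: 18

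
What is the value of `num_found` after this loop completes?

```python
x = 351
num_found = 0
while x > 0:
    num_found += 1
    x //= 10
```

Let's trace through this code step by step.

Initialize: x = 351
Initialize: num_found = 0
Entering loop: while x > 0:
After iteration 1: x = 35, num_found = 1
After iteration 2: x = 3, num_found = 2
After iteration 3: x = 0, num_found = 3
Loop ends.

Final answer: 3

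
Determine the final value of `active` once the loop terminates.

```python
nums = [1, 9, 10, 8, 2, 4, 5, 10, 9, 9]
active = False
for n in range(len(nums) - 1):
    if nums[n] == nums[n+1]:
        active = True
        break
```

Let's trace through this code step by step.

Initialize: nums = [1, 9, 10, 8, 2, 4, 5, 10, 9, 9]
Initialize: active = False
Entering loop: for n in range(len(nums) - 1):
After iteration 1: n = 0, active = False
After iteration 2: n = 1, active = False
After iteration 3: n = 2, active = False
After iteration 4: n = 3, active = False
After iteration 5: n = 4, active = False
After iteration 6: n = 5, active = False
After iteration 7: n = 6, active = False
After iteration 8: n = 7, active = False
After iteration 9: n = 8, active = True
Loop ends.

Final answer: True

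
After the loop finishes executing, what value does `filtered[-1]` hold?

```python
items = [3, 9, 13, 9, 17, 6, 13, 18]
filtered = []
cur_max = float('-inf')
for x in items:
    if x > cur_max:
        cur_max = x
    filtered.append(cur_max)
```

Let's trace through this code step by step.

Initialize: items = [3, 9, 13, 9, 17, 6, 13, 18]
Initialize: filtered = []
Initialize: cur_max = -inf
Entering loop: for x in items:
After iteration 1: x = 3, filtered = [3], cur_max = 3
After iteration 2: x = 9, filtered = [3, 9], cur_max = 9
After iteration 3: x = 13, filtered = [3, 9, 13], cur_max = 13
After iteration 4: x = 9, filtered = [3, 9, 13, 13], cur_max = 13
After iteration 5: x = 17, filtered = [3, 9, 13, 13, 17], cur_max = 17
After iteration 6: x = 6, filtered = [3, 9, 13, 13, 17, 17], cur_max = 17
After iteration 7: x = 13, filtered = [3, 9, 13, 13, 17, 17, 17], cur_max = 17
After iteration 8: x = 18, filtered = [3, 9, 13, 13, 17, 17, 17, 18], cur_max = 18
Loop ends.
filtered[-1] = 18

Final answer: 18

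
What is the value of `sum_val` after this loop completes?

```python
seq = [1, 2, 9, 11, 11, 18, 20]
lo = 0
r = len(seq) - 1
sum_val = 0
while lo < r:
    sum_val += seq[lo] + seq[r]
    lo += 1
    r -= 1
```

Let's trace through this code step by step.

Initialize: seq = [1, 2, 9, 11, 11, 18, 20]
Initialize: lo = 0
Initialize: r = 6
Initialize: sum_val = 0
Entering loop: while lo < r:
After iteration 1: lo = 1, r = 5, sum_val = 21
After iteration 2: lo = 2, r = 4, sum_val = 41
After iteration 3: lo = 3, r = 3, sum_val = 61
Loop ends.

Final answer: 61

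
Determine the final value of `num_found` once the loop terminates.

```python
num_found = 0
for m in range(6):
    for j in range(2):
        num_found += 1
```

Let's trace through this code step by step.

Initialize: num_found = 0
Entering loop: for m in range(6):
After iteration 1: m = 0, num_found = 2
After iteration 2: m = 1, num_found = 4
After iteration 3: m = 2, num_found = 6
After iteration 4: m = 3, num_found = 8
After iteration 5: m = 4, num_found = 10
After iteration 6: m = 5, num_found = 12
Loop ends.

Final answer: 12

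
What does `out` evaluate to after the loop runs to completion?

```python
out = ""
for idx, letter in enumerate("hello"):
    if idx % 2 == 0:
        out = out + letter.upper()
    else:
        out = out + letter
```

Let's trace through this code step by step.

Initialize: out = ''
Entering loop: for idx, letter in enumerate("hello"):
After iteration 1: idx = 0, letter = 'h', out = 'H'
After iteration 2: idx = 1, letter = 'e', out = 'He'
After iteration 3: idx = 2, letter = 'l', out = 'HeL'
After iteration 4: idx = 3, letter = 'l', out = 'HeLl'
After iteration 5: idx = 4, letter = 'o', out = 'HeLlO'
Loop ends.

Final answer: 'HeLlO'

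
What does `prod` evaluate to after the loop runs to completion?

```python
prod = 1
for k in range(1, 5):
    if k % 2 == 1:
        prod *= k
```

Let's trace through this code step by step.

Initialize: prod = 1
Entering loop: for k in range(1, 5):
After iteration 1: k = 1, prod = 1
After iteration 2: k = 2, prod = 1
After iteration 3: k = 3, prod = 3
After iteration 4: k = 4, prod = 3
Loop ends.

Final answer: 3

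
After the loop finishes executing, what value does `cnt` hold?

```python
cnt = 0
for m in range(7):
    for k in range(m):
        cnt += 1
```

Let's trace through this code step by step.

Initialize: cnt = 0
Entering loop: for m in range(7):
After iteration 1: m = 0, cnt = 0
After iteration 2: m = 1, cnt = 1, k = 0
After iteration 3: m = 2, cnt = 3, k = 1
After iteration 4: m = 3, cnt = 6, k = 2
After iteration 5: m = 4, cnt = 10, k = 3
After iteration 6: m = 5, cnt = 15, k = 4
After iteration 7: m = 6, cnt = 21, k = 5
Loop ends.

Final answer: 21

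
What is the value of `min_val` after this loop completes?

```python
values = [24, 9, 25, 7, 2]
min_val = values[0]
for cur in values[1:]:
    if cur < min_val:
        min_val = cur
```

Let's trace through this code step by step.

Initialize: values = [24, 9, 25, 7, 2]
Initialize: min_val = 24
Entering loop: for cur in values[1:]:
After iteration 1: cur = 9, min_val = 9
After iteration 2: cur = 25, min_val = 9
After iteration 3: cur = 7, min_val = 7
After iteration 4: cur = 2, min_val = 2
Loop ends.

Final answer: 2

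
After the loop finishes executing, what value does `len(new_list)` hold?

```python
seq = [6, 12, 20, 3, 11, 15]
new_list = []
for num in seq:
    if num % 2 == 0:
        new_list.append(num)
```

Let's trace through this code step by step.

Initialize: seq = [6, 12, 20, 3, 11, 15]
Initialize: new_list = []
Entering loop: for num in seq:
After iteration 1: num = 6, new_list = [6]
After iteration 2: num = 12, new_list = [6, 12]
After iteration 3: num = 20, new_list = [6, 12, 20]
After iteration 4: num = 3, new_list = [6, 12, 20]
After iteration 5: num = 11, new_list = [6, 12, 20]
After iteration 6: num = 15, new_list = [6, 12, 20]
Loop ends.
len(new_list) = 3

Final answer: 3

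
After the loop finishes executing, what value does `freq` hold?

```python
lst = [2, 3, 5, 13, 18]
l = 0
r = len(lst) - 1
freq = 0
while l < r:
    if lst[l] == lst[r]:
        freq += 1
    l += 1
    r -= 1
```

Let's trace through this code step by step.

Initialize: lst = [2, 3, 5, 13, 18]
Initialize: l = 0
Initialize: r = 4
Initialize: freq = 0
Entering loop: while l < r:
After iteration 1: l = 1, r = 3, freq = 0
After iteration 2: l = 2, r = 2, freq = 0
Loop ends.

Final answer: 0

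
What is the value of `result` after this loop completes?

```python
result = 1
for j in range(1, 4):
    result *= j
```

Let's trace through this code step by step.

Initialize: result = 1
Entering loop: for j in range(1, 4):
After iteration 1: j = 1, result = 1
After iteration 2: j = 2, result = 2
After iteration 3: j = 3, result = 6
Loop ends.

Final answer: 6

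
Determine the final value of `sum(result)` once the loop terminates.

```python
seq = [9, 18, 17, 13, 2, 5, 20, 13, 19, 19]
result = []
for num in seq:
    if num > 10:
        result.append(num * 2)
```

Let's trace through this code step by step.

Initialize: seq = [9, 18, 17, 13, 2, 5, 20, 13, 19, 19]
Initialize: result = []
Entering loop: for num in seq:
After iteration 1: num = 9, result = []
After iteration 2: num = 18, result = [36]
After iteration 3: num = 17, result = [36, 34]
After iteration 4: num = 13, result = [36, 34, 26]
After iteration 5: num = 2, result = [36, 34, 26]
After iteration 6: num = 5, result = [36, 34, 26]
After iteration 7: num = 20, result = [36, 34, 26, 40]
After iteration 8: num = 13, result = [36, 34, 26, 40, 26]
After iteration 9: num = 19, result = [36, 34, 26, 40, 26, 38]
After iteration 10: num = 19, result = [36, 34, 26, 40, 26, 38, 38]
Loop ends.
sum(result) = 238

Final answer: 238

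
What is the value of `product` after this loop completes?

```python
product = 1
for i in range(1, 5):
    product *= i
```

Let's trace through this code step by step.

Initialize: product = 1
Entering loop: for i in range(1, 5):
After iteration 1: i = 1, product = 1
After iteration 2: i = 2, product = 2
After iteration 3: i = 3, product = 6
After iteration 4: i = 4, product = 24
Loop ends.

Final answer: 24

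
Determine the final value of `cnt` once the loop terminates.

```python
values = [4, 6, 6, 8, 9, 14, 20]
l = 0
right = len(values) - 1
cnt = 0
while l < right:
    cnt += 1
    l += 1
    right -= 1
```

Let's trace through this code step by step.

Initialize: values = [4, 6, 6, 8, 9, 14, 20]
Initialize: l = 0
Initialize: right = 6
Initialize: cnt = 0
Entering loop: while l < right:
After iteration 1: l = 1, right = 5, cnt = 1
After iteration 2: l = 2, right = 4, cnt = 2
After iteration 3: l = 3, right = 3, cnt = 3
Loop ends.

Final answer: 3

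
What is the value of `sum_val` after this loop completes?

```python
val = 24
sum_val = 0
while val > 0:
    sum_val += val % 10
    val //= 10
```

Let's trace through this code step by step.

Initialize: val = 24
Initialize: sum_val = 0
Entering loop: while val > 0:
After iteration 1: val = 2, sum_val = 4
After iteration 2: val = 0, sum_val = 6
Loop ends.

Final answer: 6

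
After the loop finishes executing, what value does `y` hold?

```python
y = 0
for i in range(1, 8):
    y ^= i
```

Let's trace through this code step by step.

Initialize: y = 0
Entering loop: for i in range(1, 8):
After iteration 1: i = 1, y = 1
After iteration 2: i = 2, y = 3
After iteration 3: i = 3, y = 0
After iteration 4: i = 4, y = 4
After iteration 5: i = 5, y = 1
After iteration 6: i = 6, y = 7
After iteration 7: i = 7, y = 0
Loop ends.

Final answer: 0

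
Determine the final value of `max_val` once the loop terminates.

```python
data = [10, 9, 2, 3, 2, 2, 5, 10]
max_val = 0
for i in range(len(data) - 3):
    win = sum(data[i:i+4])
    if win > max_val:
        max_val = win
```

Let's trace through this code step by step.

Initialize: data = [10, 9, 2, 3, 2, 2, 5, 10]
Initialize: max_val = 0
Entering loop: for i in range(len(data) - 3):
After iteration 1: i = 0, max_val = 24, win = 24
After iteration 2: i = 1, max_val = 24, win = 16
After iteration 3: i = 2, max_val = 24, win = 9
After iteration 4: i = 3, max_val = 24, win = 12
After iteration 5: i = 4, max_val = 24, win = 19
Loop ends.

Final answer: 24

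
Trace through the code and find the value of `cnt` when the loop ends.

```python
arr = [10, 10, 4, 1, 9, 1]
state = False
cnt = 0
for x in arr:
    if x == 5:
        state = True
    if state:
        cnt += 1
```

Let's trace through this code step by step.

Initialize: arr = [10, 10, 4, 1, 9, 1]
Initialize: state = False
Initialize: cnt = 0
Entering loop: for x in arr:
After iteration 1: x = 10, cnt = 0
After iteration 2: x = 10, cnt = 0
After iteration 3: x = 4, cnt = 0
After iteration 4: x = 1, cnt = 0
After iteration 5: x = 9, cnt = 0
After iteration 6: x = 1, cnt = 0
Loop ends.

Final answer: 0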